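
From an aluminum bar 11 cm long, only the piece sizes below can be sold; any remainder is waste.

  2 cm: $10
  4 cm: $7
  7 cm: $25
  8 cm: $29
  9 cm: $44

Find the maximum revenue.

Build f[k] bottom-up: f[k] = max over allowed piece i of (p[i] + f[k−i]).
f[1] = 0
f[2] = 10
f[3] = 10
f[4] = max(10+10, 7+0) = 20
f[5] = max(10+10, 7+0) = 20
f[6] = max(10+20, 7+10) = 30
f[7] = max(10+20, 7+10, 25+0) = 30
f[8] = max(10+30, 7+20, 25+0, 29+0) = 40
f[9] = max(10+30, 7+20, 25+10, 29+0, 44+0) = 44
f[10] = max(10+40, 7+30, 25+10, 29+10, 44+0) = 50
f[11] = max(10+44, 7+30, 25+20, 29+10, 44+10) = 54
One optimal cutting: 9 + 2 → $54.

54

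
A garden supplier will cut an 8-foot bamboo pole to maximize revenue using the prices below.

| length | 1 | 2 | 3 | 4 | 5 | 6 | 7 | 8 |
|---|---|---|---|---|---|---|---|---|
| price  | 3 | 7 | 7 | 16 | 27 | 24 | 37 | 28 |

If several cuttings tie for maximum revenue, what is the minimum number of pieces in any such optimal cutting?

2

Consider every possible first cut. r[k] is the best of p[i]+r[k−i] over all sellable i≤k.
r[1] = 3
r[2] = 7
r[3] = 10  (first piece 1, then r[2]=7)
r[4] = 16
r[5] = 27
r[6] = 30  (first piece 1, then r[5]=27)
r[7] = 37
r[8] = 40  (first piece 1, then r[7]=37)
Maximum revenue is $40.
Now minimize piece count subject to staying optimal: for each k, pieces[k] = 1 + min over i with p[i]+r[k−i]=r[k] of pieces[k−i].
pieces[5] = 1
pieces[6] = 2
pieces[7] = 1
pieces[8] = 2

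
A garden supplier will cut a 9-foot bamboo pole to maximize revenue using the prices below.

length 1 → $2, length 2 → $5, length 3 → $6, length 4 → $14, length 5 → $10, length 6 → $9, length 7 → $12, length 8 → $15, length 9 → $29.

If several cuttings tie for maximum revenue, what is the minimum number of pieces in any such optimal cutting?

3

Consider every possible first cut. r[k] is the best of p[i]+r[k−i] over all sellable i≤k.
r[1] = 2
r[2] = 5
r[3] = 7  (first piece 1, then r[2]=5)
r[4] = 14
r[5] = 16  (first piece 1, then r[4]=14)
r[6] = 19  (first piece 2, then r[4]=14)
r[7] = 21  (first piece 1, then r[6]=19)
r[8] = 28  (first piece 4, then r[4]=14)
r[9] = 30  (first piece 1, then r[8]=28)
Maximum revenue is $30.
Now minimize piece count subject to staying optimal: for each k, pieces[k] = 1 + min over i with p[i]+r[k−i]=r[k] of pieces[k−i].
pieces[6] = 2
pieces[7] = 3
pieces[8] = 2
pieces[9] = 3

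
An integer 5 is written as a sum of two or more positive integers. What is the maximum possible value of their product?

6

Define m[k] = max over 1≤i<k of i · max(k−i, m[k−i]); the inner max lets the remainder stay uncut if that's better.
m[2] = 1·max(1,0) = 1·1 = 1
m[3] = 1·max(2,1) = 1·2 = 2
m[4] = 2·max(2,1) = 2·2 = 4
m[5] = 2·max(3,2) = 2·3 = 6
One optimal split: 3 + 2; product 3·2 = 6.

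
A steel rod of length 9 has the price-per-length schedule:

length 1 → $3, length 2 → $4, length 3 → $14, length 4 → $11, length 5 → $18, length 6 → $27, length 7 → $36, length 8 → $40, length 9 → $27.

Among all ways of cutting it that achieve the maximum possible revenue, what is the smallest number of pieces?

Consider every possible first cut. r[k] is the best of p[i]+r[k−i] over all sellable i≤k.
r[1] = 3
r[2] = 6  (first piece 1, then r[1]=3)
r[3] = 14
r[4] = 17  (first piece 1, then r[3]=14)
r[5] = 20  (first piece 1, then r[4]=17)
r[6] = 28  (first piece 3, then r[3]=14)
r[7] = 36
r[8] = 40
r[9] = 43  (first piece 1, then r[8]=40)
Maximum revenue is $43.
Now minimize piece count subject to staying optimal: for each k, pieces[k] = 1 + min over i with p[i]+r[k−i]=r[k] of pieces[k−i].
pieces[6] = 2
pieces[7] = 1
pieces[8] = 1
pieces[9] = 2

2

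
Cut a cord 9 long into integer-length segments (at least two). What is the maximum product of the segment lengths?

Let prod[k] be the best product for length k (with at least one cut). For each first piece i, the rest contributes max(k−i, prod[k−i]).
prod[2] = 1×max(1,0) = 1×1 = 1
prod[3] = max(1×2, 2×1) = 2
prod[4] = max(1×3, 2×2, 3×1) = 4
prod[5] = max(1×4, 2×3, 3×2, 4×1) = 6
prod[6] = max(1×6, 2×4, 3×3, 4×2, 5×1) = 9
prod[7] = max(1×9, 2×6, 3×4, 4×3, 5×2, 6×1) = 12
prod[8] = max(1×12, 2×9, 3×6, …, 6×2, 7×1) = 18
prod[9] = max(1×18, 2×12, 3×9, …, 7×2, 8×1) = 27
One optimal split: 3 + 3 + 3; product 3×3×3 = 27.

27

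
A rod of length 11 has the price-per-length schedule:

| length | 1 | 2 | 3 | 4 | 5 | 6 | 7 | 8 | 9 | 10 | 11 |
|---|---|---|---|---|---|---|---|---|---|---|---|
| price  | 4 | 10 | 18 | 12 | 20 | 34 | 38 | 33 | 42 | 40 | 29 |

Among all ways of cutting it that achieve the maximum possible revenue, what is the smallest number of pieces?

4

Consider every possible first cut. r[k] is the best of p[i]+r[k−i] over all sellable i≤k.
r[1] = 4
r[2] = max(4+4, 10+0) = 10
r[3] = max(4+10, 10+4, 18+0) = 18
r[4] = max(4+18, 10+10, 18+4, 12+0) = 22
r[5] = max(4+22, 10+18, 18+10, 12+4, 20+0) = 28
r[6] = max(4+28, 10+22, 18+18, 12+10, 20+4, 34+0) = 36
r[7] = max(4+36, 10+28, 18+22, …, 34+4, 38+0) = 40
r[8] = max(4+40, 10+36, 18+28, …, 38+4, 33+0) = 46
r[9] = max(4+46, 10+40, 18+36, …, 33+4, 42+0) = 54
r[10] = max(4+54, 10+46, 18+40, …, 42+4, 40+0) = 58
r[11] = max(4+58, 10+54, 18+46, …, 40+4, 29+0) = 64
Maximum revenue is €64.
Now minimize piece count subject to staying optimal: for each k, pieces[k] = 1 + min over i with p[i]+r[k−i]=r[k] of pieces[k−i].
pieces[8] = 3
pieces[9] = 3
pieces[10] = 4
pieces[11] = 4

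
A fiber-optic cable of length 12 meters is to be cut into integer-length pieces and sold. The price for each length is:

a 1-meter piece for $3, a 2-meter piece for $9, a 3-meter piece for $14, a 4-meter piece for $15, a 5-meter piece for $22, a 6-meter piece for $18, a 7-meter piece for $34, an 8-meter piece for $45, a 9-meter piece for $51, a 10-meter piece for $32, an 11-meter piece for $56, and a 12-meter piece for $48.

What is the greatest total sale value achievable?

Let R[k] be the best obtainable value from length k. For each k, try every first piece i and keep the best of price[i] + R[k−i].
R[1] = 3
R[2] = 9
R[3] = 14
R[4] = 18  (first piece 2, then R[2]=9)
R[5] = 23  (first piece 2, then R[3]=14)
R[6] = 28  (first piece 3, then R[3]=14)
R[7] = 34
R[8] = 45
R[9] = 51
R[10] = 54  (first piece 1, then R[9]=51)
R[11] = 60  (first piece 2, then R[9]=51)
R[12] = 65  (first piece 3, then R[9]=51)
One optimal cutting: 9 + 3 → $51 + $14 = $65.

65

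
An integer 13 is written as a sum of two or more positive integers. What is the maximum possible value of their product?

108

Fill g[k] for k=2..13: at each k try every first piece i and multiply by the better of (k−i) uncut or g[k−i].
Small cases: g[2]=1, g[3]=2, g[4]=4, g[5]=6.
g[6] = 3·max(3,2) = 3·3 = 9
g[7] = 2·max(5,6) = 2·6 = 12
g[8] = 2·max(6,9) = 2·9 = 18
g[9] = 3·max(6,9) = 3·9 = 27
g[10] = 2·max(8,18) = 2·18 = 36
g[11] = 2·max(9,27) = 2·27 = 54
g[12] = 3·max(9,27) = 3·27 = 81
g[13] = 2·max(11,54) = 2·54 = 108
One optimal split: 3 + 3 + 3 + 2 + 2; product 3·3·3·2·2 = 108.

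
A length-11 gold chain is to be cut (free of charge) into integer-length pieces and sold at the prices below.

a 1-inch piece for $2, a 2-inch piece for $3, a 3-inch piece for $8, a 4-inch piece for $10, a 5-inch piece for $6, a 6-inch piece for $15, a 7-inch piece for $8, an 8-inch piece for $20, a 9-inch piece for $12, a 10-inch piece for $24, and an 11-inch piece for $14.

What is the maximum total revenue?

Let R[k] be the best obtainable value from length k. For each k, try every first piece i and keep the best of price[i] + R[k−i].
R[1] = 2
R[2] = max(2+2, 3+0) = 4
R[3] = max(2+4, 3+2, 8+0) = 8
R[4] = max(2+8, 3+4, 8+2, 10+0) = 10
R[5] = max(2+10, 3+8, 8+4, 10+2, 6+0) = 12
R[6] = max(2+12, 3+10, 8+8, 10+4, 6+2, 15+0) = 16
R[7] = max(2+16, 3+12, 8+10, …, 15+2, 8+0) = 18
R[8] = max(2+18, 3+16, 8+12, …, 8+2, 20+0) = 20
R[9] = max(2+20, 3+18, 8+16, …, 20+2, 12+0) = 24
R[10] = max(2+24, 3+20, 8+18, …, 12+2, 24+0) = 26
R[11] = max(2+26, 3+24, 8+20, …, 24+2, 14+0) = 28
One optimal cutting: 3 + 3 + 3 + 1 + 1 → $8 + $8 + $8 + $2 + $2 = $28.

28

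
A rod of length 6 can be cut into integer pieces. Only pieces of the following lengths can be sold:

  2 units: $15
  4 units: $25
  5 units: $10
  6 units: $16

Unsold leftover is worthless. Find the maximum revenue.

Build best[k] bottom-up: best[k] = max over allowed piece i of (p[i] + best[k−i]).
best[1] = 0
best[2] = 15
best[3] = 15
best[4] = 30  (first piece 2, then best[2]=15)
best[5] = 30
best[6] = 45  (first piece 2, then best[4]=30)
One optimal cutting: 2 + 2 + 2 → $45.

45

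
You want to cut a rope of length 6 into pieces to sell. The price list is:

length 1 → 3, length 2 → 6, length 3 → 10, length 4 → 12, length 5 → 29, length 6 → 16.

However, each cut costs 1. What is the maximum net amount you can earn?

31

Consider every possible first cut. net[k] is the best of p[i]+net[k−i] over all sellable i≤k, charging 1 whenever i<k.
net[1] = 3
net[2] = max(3+3-1, 6+0) = 6
net[3] = max(3+6-1, 6+3-1, 10+0) = 10
net[4] = max(3+10-1, 6+6-1, 10+3-1, 12+0) = 12
net[5] = max(3+12-1, 6+10-1, 10+6-1, 12+3-1, 29+0) = 29
net[6] = max(3+29-1, 6+12-1, 10+10-1, 12+6-1, 29+3-1, 16+0) = 31
One optimal plan: pieces 5 + 1 (1 cut) → 32 − 1 = 31.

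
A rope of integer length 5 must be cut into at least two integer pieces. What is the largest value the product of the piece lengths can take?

Fill P[k] for k=2..5: at each k try every first piece i and multiply by the better of (k−i) uncut or P[k−i].
P[2] = 1*max(1,0) = 1*1 = 1
P[3] = max(1*2, 2*1) = 2
P[4] = max(1*3, 2*2, 3*1) = 4
P[5] = max(1*4, 2*3, 3*2, 4*1) = 6
One optimal split: 3 + 2; product 3*2 = 6.

6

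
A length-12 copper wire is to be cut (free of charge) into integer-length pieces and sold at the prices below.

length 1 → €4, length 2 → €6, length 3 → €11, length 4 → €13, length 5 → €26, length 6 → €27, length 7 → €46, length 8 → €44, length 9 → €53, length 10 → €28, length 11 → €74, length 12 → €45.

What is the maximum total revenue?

78

Consider every possible first cut. r[k] is the best of p[i]+r[k−i] over all sellable i≤k.
r[1] = 4
r[2] = 8  (first piece 1, then r[1]=4)
r[3] = 12  (first piece 1, then r[2]=8)
r[4] = 16  (first piece 1, then r[3]=12)
r[5] = 26
r[6] = 30  (first piece 1, then r[5]=26)
r[7] = 46
r[8] = 50  (first piece 1, then r[7]=46)
r[9] = 54  (first piece 1, then r[8]=50)
r[10] = 58  (first piece 1, then r[9]=54)
r[11] = 74
r[12] = 78  (first piece 1, then r[11]=74)
One optimal cutting: 11 + 1 → €74 + €4 = €78.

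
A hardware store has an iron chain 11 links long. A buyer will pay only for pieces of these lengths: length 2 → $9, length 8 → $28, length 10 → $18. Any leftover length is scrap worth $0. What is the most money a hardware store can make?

Consider every possible first cut. best[k] is the best of p[i]+best[k−i] over all sellable i≤k.
best[1] = 0
best[2] = 9
best[3] = 9
best[4] = 18  (first piece 2, then best[2]=9)
best[5] = 18
best[6] = 27  (first piece 2, then best[4]=18)
best[7] = 27
best[8] = 36  (first piece 2, then best[6]=27)
best[9] = 36
best[10] = 45  (first piece 2, then best[8]=36)
best[11] = 45
One optimal cutting: pieces 2 + 2 + 2 + 2 + 2 with 1 link of scrap → $45.

45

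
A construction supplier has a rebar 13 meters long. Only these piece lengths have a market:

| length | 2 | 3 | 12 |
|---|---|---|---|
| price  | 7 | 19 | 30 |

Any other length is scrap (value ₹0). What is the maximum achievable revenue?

Consider every possible first cut. best[k] is the best of p[i]+best[k−i] over all sellable i≤k.
best[1] = 0
best[2] = 7
best[3] = max(7+0, 19+0) = 19
best[4] = max(7+7, 19+0) = 19
best[5] = max(7+19, 19+7) = 26
best[6] = max(7+19, 19+19) = 38
best[7] = max(7+26, 19+19) = 38
best[8] = max(7+38, 19+26) = 45
best[9] = max(7+38, 19+38) = 57
best[10] = max(7+45, 19+38) = 57
best[11] = max(7+57, 19+45) = 64
best[12] = max(7+57, 19+57, 30+0) = 76
best[13] = max(7+64, 19+57, 30+0) = 76
One optimal cutting: pieces 3 + 3 + 3 + 3 with 1 meter of scrap → ₹76.

76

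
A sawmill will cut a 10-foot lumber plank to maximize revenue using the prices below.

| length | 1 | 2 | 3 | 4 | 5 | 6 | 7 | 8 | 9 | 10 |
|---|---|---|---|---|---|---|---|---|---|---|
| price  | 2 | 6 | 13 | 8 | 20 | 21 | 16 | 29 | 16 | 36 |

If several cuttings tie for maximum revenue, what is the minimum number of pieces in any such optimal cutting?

4

Consider every possible first cut. r[k] is the best of p[i]+r[k−i] over all sellable i≤k.
r[1] = 2
r[2] = 6
r[3] = 13
r[4] = 15  (first piece 1, then r[3]=13)
r[5] = 20
r[6] = 26  (first piece 3, then r[3]=13)
r[7] = 28  (first piece 1, then r[6]=26)
r[8] = 33  (first piece 3, then r[5]=20)
r[9] = 39  (first piece 3, then r[6]=26)
r[10] = 41  (first piece 1, then r[9]=39)
Maximum revenue is $41.
Now minimize piece count subject to staying optimal: for each k, pieces[k] = 1 + min over i with p[i]+r[k−i]=r[k] of pieces[k−i].
pieces[7] = 3
pieces[8] = 2
pieces[9] = 3
pieces[10] = 4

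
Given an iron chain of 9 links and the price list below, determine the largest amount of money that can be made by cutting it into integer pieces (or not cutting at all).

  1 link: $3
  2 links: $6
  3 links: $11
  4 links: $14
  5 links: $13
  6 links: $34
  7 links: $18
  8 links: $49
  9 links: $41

52

Let R[k] be the best obtainable value from length k. For each k, try every first piece i and keep the best of price[i] + R[k−i].
R[1] = 3
R[2] = 6  (first piece 1, then R[1]=3)
R[3] = 11
R[4] = 14  (first piece 1, then R[3]=11)
R[5] = 17  (first piece 1, then R[4]=14)
R[6] = 34
R[7] = 37  (first piece 1, then R[6]=34)
R[8] = 49
R[9] = 52  (first piece 1, then R[8]=49)
One optimal cutting: 8 + 1 → $49 + $3 = $52.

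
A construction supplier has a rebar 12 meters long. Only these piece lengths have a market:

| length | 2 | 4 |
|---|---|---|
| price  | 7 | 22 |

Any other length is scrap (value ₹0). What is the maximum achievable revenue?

Build r[k] bottom-up: r[k] = max over allowed piece i of (p[i] + r[k−i]).
r[1] = 0
r[2] = 7
r[3] = 7
r[4] = 22
r[5] = 22
r[6] = 29  (first piece 2, then r[4]=22)
r[7] = 29
r[8] = 44  (first piece 4, then r[4]=22)
r[9] = 44
r[10] = 51  (first piece 2, then r[8]=44)
r[11] = 51
r[12] = 66  (first piece 4, then r[8]=44)
One optimal cutting: 4 + 4 + 4 → ₹66.

66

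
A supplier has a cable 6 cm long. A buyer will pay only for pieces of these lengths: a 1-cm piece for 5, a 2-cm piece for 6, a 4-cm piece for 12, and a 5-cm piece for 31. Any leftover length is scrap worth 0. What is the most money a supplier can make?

Build r[k] bottom-up: r[k] = max over allowed piece i of (p[i] + r[k−i]).
r[1] = 5
r[2] = 10  (first piece 1, then r[1]=5)
r[3] = 15  (first piece 1, then r[2]=10)
r[4] = 20  (first piece 1, then r[3]=15)
r[5] = 31
r[6] = 36  (first piece 1, then r[5]=31)
One optimal cutting: 5 + 1 → 36.

36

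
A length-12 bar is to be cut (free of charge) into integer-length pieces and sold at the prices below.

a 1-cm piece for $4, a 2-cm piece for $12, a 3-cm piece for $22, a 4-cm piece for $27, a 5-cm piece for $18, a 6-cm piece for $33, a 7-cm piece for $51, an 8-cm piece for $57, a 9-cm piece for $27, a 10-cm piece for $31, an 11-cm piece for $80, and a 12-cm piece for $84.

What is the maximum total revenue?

88

Build r[k] bottom-up: r[k] = max over allowed piece i of (p[i] + r[k−i]).
r[1] = 4
r[2] = 12
r[3] = 22
r[4] = 27
r[5] = 34  (first piece 2, then r[3]=22)
r[6] = 44  (first piece 3, then r[3]=22)
r[7] = 51
r[8] = 57
r[9] = 66  (first piece 3, then r[6]=44)
r[10] = 73  (first piece 3, then r[7]=51)
r[11] = 80
r[12] = 88  (first piece 3, then r[9]=66)
One optimal cutting: 3 + 3 + 3 + 3 → $22 + $22 + $22 + $22 = $88.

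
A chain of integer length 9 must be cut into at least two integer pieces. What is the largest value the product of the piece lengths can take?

Fill m[k] for k=2..9: at each k try every first piece i and multiply by the better of (k−i) uncut or m[k−i].
m[2] = 1×max(1,0) = 1×1 = 1
m[3] = 1×max(2,1) = 1×2 = 2
m[4] = 2×max(2,1) = 2×2 = 4
m[5] = 2×max(3,2) = 2×3 = 6
m[6] = 3×max(3,2) = 3×3 = 9
m[7] = 2×max(5,6) = 2×6 = 12
m[8] = 2×max(6,9) = 2×9 = 18
m[9] = 3×max(6,9) = 3×9 = 27
One optimal split: 3 + 3 + 3; product 3×3×3 = 27.

27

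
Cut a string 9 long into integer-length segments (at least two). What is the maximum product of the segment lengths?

27

Let g[k] be the best product for length k (with at least one cut). For each first piece i, the rest contributes max(k−i, g[k−i]).
g[2] = 1*max(1,0) = 1*1 = 1
g[3] = 1*max(2,1) = 1*2 = 2
g[4] = 2*max(2,1) = 2*2 = 4
g[5] = 2*max(3,2) = 2*3 = 6
g[6] = 3*max(3,2) = 3*3 = 9
g[7] = 2*max(5,6) = 2*6 = 12
g[8] = 2*max(6,9) = 2*9 = 18
g[9] = 3*max(6,9) = 3*9 = 27
One optimal split: 3 + 3 + 3; product 3*3*3 = 27.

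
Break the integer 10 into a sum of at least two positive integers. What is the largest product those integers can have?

Fill f[k] for k=2..10: at each k try every first piece i and multiply by the better of (k−i) uncut or f[k−i].
f[2] = 1×max(1,0) = 1×1 = 1
f[3] = 1×max(2,1) = 1×2 = 2
f[4] = 2×max(2,1) = 2×2 = 4
f[5] = 2×max(3,2) = 2×3 = 6
f[6] = 3×max(3,2) = 3×3 = 9
f[7] = 2×max(5,6) = 2×6 = 12
f[8] = 2×max(6,9) = 2×9 = 18
f[9] = 3×max(6,9) = 3×9 = 27
f[10] = 2×max(8,18) = 2×18 = 36
One optimal split: 3 + 3 + 2 + 2; product 3×3×2×2 = 36.

36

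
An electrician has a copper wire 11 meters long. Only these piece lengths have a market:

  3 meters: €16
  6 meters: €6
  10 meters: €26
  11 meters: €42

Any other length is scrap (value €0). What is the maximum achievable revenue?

Build r[k] bottom-up: r[k] = max over allowed piece i of (p[i] + r[k−i]).
r[1] = 0
r[2] = 0
r[3] = 16
r[4] = 16
r[5] = 16
r[6] = max(16+16, 6+0) = 32
r[7] = max(16+16, 6+0) = 32
r[8] = max(16+16, 6+0) = 32
r[9] = max(16+32, 6+16) = 48
r[10] = max(16+32, 6+16, 26+0) = 48
r[11] = max(16+32, 6+16, 26+0, 42+0) = 48
One optimal cutting: pieces 3 + 3 + 3 with 2 meters of scrap → €48.

48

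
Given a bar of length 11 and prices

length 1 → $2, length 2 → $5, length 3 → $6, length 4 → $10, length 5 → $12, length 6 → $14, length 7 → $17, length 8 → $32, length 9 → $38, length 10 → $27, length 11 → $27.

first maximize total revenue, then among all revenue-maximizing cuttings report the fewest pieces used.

2

Build r[k] bottom-up: r[k] = max over allowed piece i of (p[i] + r[k−i]).
r[1] = 2
r[2] = 5
r[3] = 7  (first piece 1, then r[2]=5)
r[4] = 10  (first piece 2, then r[2]=5)
r[5] = 12  (first piece 1, then r[4]=10)
r[6] = 15  (first piece 2, then r[4]=10)
r[7] = 17  (first piece 1, then r[6]=15)
r[8] = 32
r[9] = 38
r[10] = 40  (first piece 1, then r[9]=38)
r[11] = 43  (first piece 2, then r[9]=38)
Maximum revenue is $43.
Now minimize piece count subject to staying optimal: for each k, pieces[k] = 1 + min over i with p[i]+r[k−i]=r[k] of pieces[k−i].
pieces[8] = 1
pieces[9] = 1
pieces[10] = 2
pieces[11] = 2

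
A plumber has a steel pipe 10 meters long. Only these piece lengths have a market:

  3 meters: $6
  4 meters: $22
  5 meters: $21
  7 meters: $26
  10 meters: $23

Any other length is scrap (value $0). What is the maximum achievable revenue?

44

Build f[k] bottom-up: f[k] = max over allowed piece i of (p[i] + f[k−i]).
f[1] = 0
f[2] = 0
f[3] = 6
f[4] = max(6+0, 22+0) = 22
f[5] = max(6+0, 22+0, 21+0) = 22
f[6] = max(6+6, 22+0, 21+0) = 22
f[7] = max(6+22, 22+6, 21+0, 26+0) = 28
f[8] = max(6+22, 22+22, 21+6, 26+0) = 44
f[9] = max(6+22, 22+22, 21+22, 26+0) = 44
f[10] = max(6+28, 22+22, 21+22, 26+6, 23+0) = 44
One optimal cutting: pieces 4 + 4 with 2 meters of scrap → $44.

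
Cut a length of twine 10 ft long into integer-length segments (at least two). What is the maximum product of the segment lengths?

Let g[k] be the best product for length k (with at least one cut). For each first piece i, the rest contributes max(k−i, g[k−i]).
g[2] = 1×max(1,0) = 1×1 = 1
g[3] = max(1×2, 2×1) = 2
g[4] = max(1×3, 2×2, 3×1) = 4
g[5] = max(1×4, 2×3, 3×2, 4×1) = 6
g[6] = max(1×6, 2×4, 3×3, 4×2, 5×1) = 9
g[7] = max(1×9, 2×6, 3×4, 4×3, 5×2, 6×1) = 12
g[8] = max(1×12, 2×9, 3×6, …, 6×2, 7×1) = 18
g[9] = max(1×18, 2×12, 3×9, …, 7×2, 8×1) = 27
g[10] = max(1×27, 2×18, 3×12, …, 8×2, 9×1) = 36
One optimal split: 3 + 3 + 2 + 2; product 3×3×2×2 = 36.

36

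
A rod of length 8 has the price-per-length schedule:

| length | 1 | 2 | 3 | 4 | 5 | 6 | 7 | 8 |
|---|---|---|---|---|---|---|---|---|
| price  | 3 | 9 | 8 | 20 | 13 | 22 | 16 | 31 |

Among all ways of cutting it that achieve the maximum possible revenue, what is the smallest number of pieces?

2

Let r[k] be the best obtainable value from length k. For each k, try every first piece i and keep the best of price[i] + r[k−i].
r[1] = 3
r[2] = max(3+3, 9+0) = 9
r[3] = max(3+9, 9+3, 8+0) = 12
r[4] = max(3+12, 9+9, 8+3, 20+0) = 20
r[5] = max(3+20, 9+12, 8+9, 20+3, 13+0) = 23
r[6] = max(3+23, 9+20, 8+12, 20+9, 13+3, 22+0) = 29
r[7] = max(3+29, 9+23, 8+20, …, 22+3, 16+0) = 32
r[8] = max(3+32, 9+29, 8+23, …, 16+3, 31+0) = 40
Maximum revenue is €40.
Now minimize piece count subject to staying optimal: for each k, pieces[k] = 1 + min over i with p[i]+r[k−i]=r[k] of pieces[k−i].
pieces[5] = 2
pieces[6] = 2
pieces[7] = 3
pieces[8] = 2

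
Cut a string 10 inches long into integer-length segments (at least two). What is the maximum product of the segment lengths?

36

Let m[k] be the best product for length k (with at least one cut). For each first piece i, the rest contributes max(k−i, m[k−i]).
m[2] = 1·max(1,0) = 1·1 = 1
m[3] = max(1·2, 2·1) = 2
m[4] = max(1·3, 2·2, 3·1) = 4
m[5] = max(1·4, 2·3, 3·2, 4·1) = 6
m[6] = max(1·6, 2·4, 3·3, 4·2, 5·1) = 9
m[7] = max(1·9, 2·6, 3·4, 4·3, 5·2, 6·1) = 12
m[8] = max(1·12, 2·9, 3·6, …, 6·2, 7·1) = 18
m[9] = max(1·18, 2·12, 3·9, …, 7·2, 8·1) = 27
m[10] = max(1·27, 2·18, 3·12, …, 8·2, 9·1) = 36
One optimal split: 3 + 3 + 2 + 2; product 3·3·2·2 = 36.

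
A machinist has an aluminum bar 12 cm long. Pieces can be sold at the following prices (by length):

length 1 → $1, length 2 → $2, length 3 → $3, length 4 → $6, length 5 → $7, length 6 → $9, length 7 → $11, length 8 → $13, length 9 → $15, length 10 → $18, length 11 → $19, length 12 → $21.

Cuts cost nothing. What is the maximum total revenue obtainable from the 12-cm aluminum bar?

Let best[k] be the best obtainable value from length k. For each k, try every first piece i and keep the best of price[i] + best[k−i].
best[1] = 1
best[2] = 2  (first piece 1, then best[1]=1)
best[3] = 3  (first piece 1, then best[2]=2)
best[4] = 6
best[5] = 7  (first piece 1, then best[4]=6)
best[6] = 9
best[7] = 11
best[8] = 13
best[9] = 15
best[10] = 18
best[11] = 19  (first piece 1, then best[10]=18)
best[12] = 21
Best is to sell the whole 12-cm piece uncut for $21.

21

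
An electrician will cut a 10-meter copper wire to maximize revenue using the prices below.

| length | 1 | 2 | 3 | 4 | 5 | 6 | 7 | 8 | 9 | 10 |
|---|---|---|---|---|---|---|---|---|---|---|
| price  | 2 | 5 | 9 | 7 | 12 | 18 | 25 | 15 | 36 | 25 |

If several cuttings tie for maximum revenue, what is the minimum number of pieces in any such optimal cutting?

Build r[k] bottom-up: r[k] = max over allowed piece i of (p[i] + r[k−i]).
r[1] = 2
r[2] = max(2+2, 5+0) = 5
r[3] = max(2+5, 5+2, 9+0) = 9
r[4] = max(2+9, 5+5, 9+2, 7+0) = 11
r[5] = max(2+11, 5+9, 9+5, 7+2, 12+0) = 14
r[6] = max(2+14, 5+11, 9+9, 7+5, 12+2, 18+0) = 18
r[7] = max(2+18, 5+14, 9+11, …, 18+2, 25+0) = 25
r[8] = max(2+25, 5+18, 9+14, …, 25+2, 15+0) = 27
r[9] = max(2+27, 5+25, 9+18, …, 15+2, 36+0) = 36
r[10] = max(2+36, 5+27, 9+25, …, 36+2, 25+0) = 38
Maximum revenue is €38.
Now minimize piece count subject to staying optimal: for each k, pieces[k] = 1 + min over i with p[i]+r[k−i]=r[k] of pieces[k−i].
pieces[7] = 1
pieces[8] = 2
pieces[9] = 1
pieces[10] = 2

2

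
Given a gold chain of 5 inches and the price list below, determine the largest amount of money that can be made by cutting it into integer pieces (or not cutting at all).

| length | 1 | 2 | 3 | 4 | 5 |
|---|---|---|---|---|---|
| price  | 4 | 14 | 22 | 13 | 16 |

Build best[k] bottom-up: best[k] = max over allowed piece i of (p[i] + best[k−i]).
best[1] = 4
best[2] = max(4+4, 14+0) = 14
best[3] = max(4+14, 14+4, 22+0) = 22
best[4] = max(4+22, 14+14, 22+4, 13+0) = 28
best[5] = max(4+28, 14+22, 22+14, 13+4, 16+0) = 36
One optimal cutting: 3 + 2 → $22 + $14 = $36.

36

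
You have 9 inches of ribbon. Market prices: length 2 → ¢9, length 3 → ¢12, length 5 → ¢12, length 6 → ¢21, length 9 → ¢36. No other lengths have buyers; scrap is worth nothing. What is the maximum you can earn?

Build r[k] bottom-up: r[k] = max over allowed piece i of (p[i] + r[k−i]).
r[1] = 0
r[2] = 9
r[3] = 12
r[4] = 18  (first piece 2, then r[2]=9)
r[5] = 21  (first piece 2, then r[3]=12)
r[6] = 27  (first piece 2, then r[4]=18)
r[7] = 30  (first piece 2, then r[5]=21)
r[8] = 36  (first piece 2, then r[6]=27)
r[9] = 39  (first piece 2, then r[7]=30)
One optimal cutting: 3 + 2 + 2 + 2 → ¢39.

39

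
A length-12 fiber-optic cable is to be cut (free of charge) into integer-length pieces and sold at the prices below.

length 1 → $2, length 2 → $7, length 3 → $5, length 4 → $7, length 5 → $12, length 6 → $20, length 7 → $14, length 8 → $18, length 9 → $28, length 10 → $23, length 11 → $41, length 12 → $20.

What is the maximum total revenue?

Build best[k] bottom-up: best[k] = max over allowed piece i of (p[i] + best[k−i]).
best[1] = 2
best[2] = 7
best[3] = 9  (first piece 1, then best[2]=7)
best[4] = 14  (first piece 2, then best[2]=7)
best[5] = 16  (first piece 1, then best[4]=14)
best[6] = 21  (first piece 2, then best[4]=14)
best[7] = 23  (first piece 1, then best[6]=21)
best[8] = 28  (first piece 2, then best[6]=21)
best[9] = 30  (first piece 1, then best[8]=28)
best[10] = 35  (first piece 2, then best[8]=28)
best[11] = 41
best[12] = 43  (first piece 1, then best[11]=41)
One optimal cutting: 11 + 1 → $41 + $2 = $43.

43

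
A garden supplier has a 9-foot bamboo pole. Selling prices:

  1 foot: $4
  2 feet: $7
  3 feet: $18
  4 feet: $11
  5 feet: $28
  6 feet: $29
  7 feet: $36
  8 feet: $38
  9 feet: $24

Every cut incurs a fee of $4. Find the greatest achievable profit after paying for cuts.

46

Consider every possible first cut. net[k] is the best of p[i]+net[k−i] over all sellable i≤k, charging 4 whenever i<k.
net[1] = 4
net[2] = max(4+4-4, 7+0) = 7
net[3] = max(4+7-4, 7+4-4, 18+0) = 18
net[4] = max(4+18-4, 7+7-4, 18+4-4, 11+0) = 18
net[5] = max(4+18-4, 7+18-4, 18+7-4, 11+4-4, 28+0) = 28
net[6] = max(4+28-4, 7+18-4, 18+18-4, 11+7-4, 28+4-4, 29+0) = 32
net[7] = max(4+32-4, 7+28-4, 18+18-4, …, 29+4-4, 36+0) = 36
net[8] = max(4+36-4, 7+32-4, 18+28-4, …, 36+4-4, 38+0) = 42
net[9] = max(4+42-4, 7+36-4, 18+32-4, …, 38+4-4, 24+0) = 46
One optimal plan: pieces 3 + 3 + 3 (2 cuts) → $54 − $8 = $46.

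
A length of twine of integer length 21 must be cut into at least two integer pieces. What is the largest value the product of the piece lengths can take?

Define P[k] = max over 1≤i<k of i · max(k−i, P[k−i]); the inner max lets the remainder stay uncut if that's better.
P[2] = 1×max(1,0) = 1×1 = 1
P[3] = max(1×2, 2×1) = 2
P[4] = max(1×3, 2×2, 3×1) = 4
P[5] = max(1×4, 2×3, 3×2, 4×1) = 6
P[6] = max(1×6, 2×4, 3×3, 4×2, 5×1) = 9
P[7] = max(1×9, 2×6, 3×4, 4×3, 5×2, 6×1) = 12
P[8] = max(1×12, 2×9, 3×6, …, 6×2, 7×1) = 18
P[9] = max(1×18, 2×12, 3×9, …, 7×2, 8×1) = 27
P[10] = max(1×27, 2×18, 3×12, …, 8×2, 9×1) = 36
P[11] = max(1×36, 2×27, 3×18, …, 9×2, 10×1) = 54
P[12] = max(1×54, 2×36, 3×27, …, 10×2, 11×1) = 81
P[13] = max(1×81, 2×54, 3×36, …, 11×2, 12×1) = 108
P[14] = max(1×108, 2×81, 3×54, …, 12×2, 13×1) = 162
P[15] = max(1×162, 2×108, 3×81, …, 13×2, 14×1) = 243
P[16] = max(1×243, 2×162, 3×108, …, 14×2, 15×1) = 324
P[17] = max(1×324, 2×243, 3×162, …, 15×2, 16×1) = 486
P[18] = max(1×486, 2×324, 3×243, …, 16×2, 17×1) = 729
P[19] = max(1×729, 2×486, 3×324, …, 17×2, 18×1) = 972
P[20] = max(1×972, 2×729, 3×486, …, 18×2, 19×1) = 1458
P[21] = max(1×1458, 2×972, 3×729, …, 19×2, 20×1) = 2187
One optimal split: 3 + 3 + 3 + 3 + 3 + 3 + 3; product 3×3×3×3×3×3×3 = 2187.

2187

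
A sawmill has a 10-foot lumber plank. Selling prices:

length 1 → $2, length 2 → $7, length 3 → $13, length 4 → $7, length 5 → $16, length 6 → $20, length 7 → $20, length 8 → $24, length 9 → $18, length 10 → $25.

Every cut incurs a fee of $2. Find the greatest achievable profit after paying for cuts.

Let r[k] be the best obtainable value from length k. For each k, try every first piece i and keep the best of price[i] + r[k−i] minus the 2 cut fee when i<k.
r[1] = 2
r[2] = max(2+2-2, 7+0) = 7
r[3] = max(2+7-2, 7+2-2, 13+0) = 13
r[4] = max(2+13-2, 7+7-2, 13+2-2, 7+0) = 13
r[5] = max(2+13-2, 7+13-2, 13+7-2, 7+2-2, 16+0) = 18
r[6] = max(2+18-2, 7+13-2, 13+13-2, 7+7-2, 16+2-2, 20+0) = 24
r[7] = max(2+24-2, 7+18-2, 13+13-2, …, 20+2-2, 20+0) = 24
r[8] = max(2+24-2, 7+24-2, 13+18-2, …, 20+2-2, 24+0) = 29
r[9] = max(2+29-2, 7+24-2, 13+24-2, …, 24+2-2, 18+0) = 35
r[10] = max(2+35-2, 7+29-2, 13+24-2, …, 18+2-2, 25+0) = 35
One optimal plan: pieces 3 + 3 + 3 + 1 (3 cuts) → $41 − $6 = $35.

35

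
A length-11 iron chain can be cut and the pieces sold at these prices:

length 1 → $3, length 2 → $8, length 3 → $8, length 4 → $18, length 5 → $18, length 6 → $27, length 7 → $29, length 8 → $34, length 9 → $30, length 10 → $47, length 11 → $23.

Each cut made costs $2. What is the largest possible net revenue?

48

Consider every possible first cut. net[k] is the best of p[i]+net[k−i] over all sellable i≤k, charging 2 whenever i<k.
net[1] = 3
net[2] = max(3+3-2, 8+0) = 8
net[3] = max(3+8-2, 8+3-2, 8+0) = 9
net[4] = max(3+9-2, 8+8-2, 8+3-2, 18+0) = 18
net[5] = max(3+18-2, 8+9-2, 8+8-2, 18+3-2, 18+0) = 19
net[6] = max(3+19-2, 8+18-2, 8+9-2, 18+8-2, 18+3-2, 27+0) = 27
net[7] = max(3+27-2, 8+19-2, 8+18-2, …, 27+3-2, 29+0) = 29
net[8] = max(3+29-2, 8+27-2, 8+19-2, …, 29+3-2, 34+0) = 34
net[9] = max(3+34-2, 8+29-2, 8+27-2, …, 34+3-2, 30+0) = 35
net[10] = max(3+35-2, 8+34-2, 8+29-2, …, 30+3-2, 47+0) = 47
net[11] = max(3+47-2, 8+35-2, 8+34-2, …, 47+3-2, 23+0) = 48
One optimal plan: pieces 10 + 1 (1 cut) → $50 − $2 = $48.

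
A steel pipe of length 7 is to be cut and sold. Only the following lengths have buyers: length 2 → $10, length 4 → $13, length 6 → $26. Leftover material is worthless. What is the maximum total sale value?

Consider every possible first cut. r[k] is the best of p[i]+r[k−i] over all sellable i≤k.
r[1] = 0
r[2] = 10
r[3] = 10
r[4] = 20  (first piece 2, then r[2]=10)
r[5] = 20
r[6] = 30  (first piece 2, then r[4]=20)
r[7] = 30
One optimal cutting: pieces 2 + 2 + 2 with 1 meter of scrap → $30.

30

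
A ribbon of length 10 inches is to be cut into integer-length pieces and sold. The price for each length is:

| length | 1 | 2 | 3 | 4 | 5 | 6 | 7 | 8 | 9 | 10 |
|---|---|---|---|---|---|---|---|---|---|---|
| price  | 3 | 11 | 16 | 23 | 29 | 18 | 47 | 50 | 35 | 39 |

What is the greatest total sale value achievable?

Consider every possible first cut. r[k] is the best of p[i]+r[k−i] over all sellable i≤k.
r[1] = 3
r[2] = 11
r[3] = 16
r[4] = 23
r[5] = 29
r[6] = 34  (first piece 2, then r[4]=23)
r[7] = 47
r[8] = 50  (first piece 1, then r[7]=47)
r[9] = 58  (first piece 2, then r[7]=47)
r[10] = 63  (first piece 3, then r[7]=47)
One optimal cutting: 7 + 3 → ¢47 + ¢16 = ¢63.

63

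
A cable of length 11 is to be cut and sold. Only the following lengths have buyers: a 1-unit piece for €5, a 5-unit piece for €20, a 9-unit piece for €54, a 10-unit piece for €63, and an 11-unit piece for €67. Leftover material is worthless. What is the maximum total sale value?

Build r[k] bottom-up: r[k] = max over allowed piece i of (p[i] + r[k−i]).
r[1] = 5
r[2] = 10  (first piece 1, then r[1]=5)
r[3] = 15  (first piece 1, then r[2]=10)
r[4] = 20  (first piece 1, then r[3]=15)
r[5] = max(5+20, 20+0) = 25
r[6] = max(5+25, 20+5) = 30
r[7] = max(5+30, 20+10) = 35
r[8] = max(5+35, 20+15) = 40
r[9] = max(5+40, 20+20, 54+0) = 54
r[10] = max(5+54, 20+25, 54+5, 63+0) = 63
r[11] = max(5+63, 20+30, 54+10, 63+5, 67+0) = 68
One optimal cutting: 10 + 1 → €68.

68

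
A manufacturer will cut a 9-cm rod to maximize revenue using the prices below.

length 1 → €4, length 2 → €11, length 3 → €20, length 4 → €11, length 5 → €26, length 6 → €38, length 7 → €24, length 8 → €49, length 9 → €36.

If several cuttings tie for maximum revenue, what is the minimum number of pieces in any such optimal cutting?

Consider every possible first cut. r[k] is the best of p[i]+r[k−i] over all sellable i≤k.
r[1] = 4
r[2] = 11
r[3] = 20
r[4] = 24  (first piece 1, then r[3]=20)
r[5] = 31  (first piece 2, then r[3]=20)
r[6] = 40  (first piece 3, then r[3]=20)
r[7] = 44  (first piece 1, then r[6]=40)
r[8] = 51  (first piece 2, then r[6]=40)
r[9] = 60  (first piece 3, then r[6]=40)
Maximum revenue is €60.
Now minimize piece count subject to staying optimal: for each k, pieces[k] = 1 + min over i with p[i]+r[k−i]=r[k] of pieces[k−i].
pieces[6] = 2
pieces[7] = 3
pieces[8] = 3
pieces[9] = 3

3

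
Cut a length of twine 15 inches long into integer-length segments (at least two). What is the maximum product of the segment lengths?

Define g[k] = max over 1≤i<k of i · max(k−i, g[k−i]); the inner max lets the remainder stay uncut if that's better.
Small cases: g[2]=1, g[3]=2, g[4]=4, g[5]=6, g[6]=9, g[7]=12, g[8]=18, g[9]=27, g[10]=36.
g[11] = 2*max(9,27) = 2*27 = 54
g[12] = 3*max(9,27) = 3*27 = 81
g[13] = 2*max(11,54) = 2*54 = 108
g[14] = 2*max(12,81) = 2*81 = 162
g[15] = 3*max(12,81) = 3*81 = 243
One optimal split: 3 + 3 + 3 + 3 + 3; product 3*3*3*3*3 = 243.

243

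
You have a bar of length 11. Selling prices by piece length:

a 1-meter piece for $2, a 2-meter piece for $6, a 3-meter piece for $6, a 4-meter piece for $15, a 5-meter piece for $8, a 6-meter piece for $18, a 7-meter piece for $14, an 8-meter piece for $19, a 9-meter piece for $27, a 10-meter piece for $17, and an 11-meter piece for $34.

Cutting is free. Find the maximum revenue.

Let r[k] be the best obtainable value from length k. For each k, try every first piece i and keep the best of price[i] + r[k−i].
r[1] = 2
r[2] = 6
r[3] = 8  (first piece 1, then r[2]=6)
r[4] = 15
r[5] = 17  (first piece 1, then r[4]=15)
r[6] = 21  (first piece 2, then r[4]=15)
r[7] = 23  (first piece 1, then r[6]=21)
r[8] = 30  (first piece 4, then r[4]=15)
r[9] = 32  (first piece 1, then r[8]=30)
r[10] = 36  (first piece 2, then r[8]=30)
r[11] = 38  (first piece 1, then r[10]=36)
One optimal cutting: 4 + 4 + 2 + 1 → $15 + $15 + $6 + $2 = $38.

38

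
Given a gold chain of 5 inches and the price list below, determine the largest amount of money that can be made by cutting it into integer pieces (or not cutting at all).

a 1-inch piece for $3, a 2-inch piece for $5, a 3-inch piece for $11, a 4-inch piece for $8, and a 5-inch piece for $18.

Consider every possible first cut. v[k] is the best of p[i]+v[k−i] over all sellable i≤k.
v[1] = 3
v[2] = 6  (first piece 1, then v[1]=3)
v[3] = 11
v[4] = 14  (first piece 1, then v[3]=11)
v[5] = 18
Best is to sell the whole 5-inch piece uncut for $18.

18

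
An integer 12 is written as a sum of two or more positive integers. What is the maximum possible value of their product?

Define prod[k] = max over 1≤i<k of i · max(k−i, prod[k−i]); the inner max lets the remainder stay uncut if that's better.
prod[2] = 1·max(1,0) = 1·1 = 1
prod[3] = 1·max(2,1) = 1·2 = 2
prod[4] = 2·max(2,1) = 2·2 = 4
prod[5] = 2·max(3,2) = 2·3 = 6
prod[6] = 3·max(3,2) = 3·3 = 9
prod[7] = 2·max(5,6) = 2·6 = 12
prod[8] = 2·max(6,9) = 2·9 = 18
prod[9] = 3·max(6,9) = 3·9 = 27
prod[10] = 2·max(8,18) = 2·18 = 36
prod[11] = 2·max(9,27) = 2·27 = 54
prod[12] = 3·max(9,27) = 3·27 = 81
One optimal split: 3 + 3 + 3 + 3; product 3·3·3·3 = 81.

81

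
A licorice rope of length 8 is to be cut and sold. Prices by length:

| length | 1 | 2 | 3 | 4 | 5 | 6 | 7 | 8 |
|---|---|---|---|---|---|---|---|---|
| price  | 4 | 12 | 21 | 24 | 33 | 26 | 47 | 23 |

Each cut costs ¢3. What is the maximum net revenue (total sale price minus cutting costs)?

51

Let net[k] be the best obtainable value from length k. For each k, try every first piece i and keep the best of price[i] + net[k−i] minus the 3 cut fee when i<k.
net[1] = 4
net[2] = 12
net[3] = 21
net[4] = 24
net[5] = 33
net[6] = 39  (first piece 3, then net[3]=21)
net[7] = 47
net[8] = 51  (first piece 3, then net[5]=33)
One optimal plan: pieces 5 + 3 (1 cut) → ¢54 − ¢3 = ¢51.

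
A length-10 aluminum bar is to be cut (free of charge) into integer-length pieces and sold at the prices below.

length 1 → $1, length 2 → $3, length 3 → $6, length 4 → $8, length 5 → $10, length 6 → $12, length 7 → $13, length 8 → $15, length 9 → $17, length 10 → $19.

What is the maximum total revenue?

Let R[k] be the best obtainable value from length k. For each k, try every first piece i and keep the best of price[i] + R[k−i].
R[1] = 1
R[2] = max(1+1, 3+0) = 3
R[3] = max(1+3, 3+1, 6+0) = 6
R[4] = max(1+6, 3+3, 6+1, 8+0) = 8
R[5] = max(1+8, 3+6, 6+3, 8+1, 10+0) = 10
R[6] = max(1+10, 3+8, 6+6, 8+3, 10+1, 12+0) = 12
R[7] = max(1+12, 3+10, 6+8, …, 12+1, 13+0) = 14
R[8] = max(1+14, 3+12, 6+10, …, 13+1, 15+0) = 16
R[9] = max(1+16, 3+14, 6+12, …, 15+1, 17+0) = 18
R[10] = max(1+18, 3+16, 6+14, …, 17+1, 19+0) = 20
One optimal cutting: 4 + 3 + 3 → $8 + $6 + $6 = $20.

20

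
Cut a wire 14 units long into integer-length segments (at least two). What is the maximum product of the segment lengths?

Define f[k] = max over 1≤i<k of i · max(k−i, f[k−i]); the inner max lets the remainder stay uncut if that's better.
Small cases: f[2]=1, f[3]=2, f[4]=4, f[5]=6, f[6]=9, f[7]=12, f[8]=18.
f[9] = 3·max(6,9) = 3·9 = 27
f[10] = 2·max(8,18) = 2·18 = 36
f[11] = 2·max(9,27) = 2·27 = 54
f[12] = 3·max(9,27) = 3·27 = 81
f[13] = 2·max(11,54) = 2·54 = 108
f[14] = 2·max(12,81) = 2·81 = 162
One optimal split: 3 + 3 + 3 + 3 + 2; product 3·3·3·3·2 = 162.

162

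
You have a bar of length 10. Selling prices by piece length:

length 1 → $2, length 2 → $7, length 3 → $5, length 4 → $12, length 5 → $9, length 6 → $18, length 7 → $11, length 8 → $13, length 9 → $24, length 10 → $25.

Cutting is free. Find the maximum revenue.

35

Consider every possible first cut. r[k] is the best of p[i]+r[k−i] over all sellable i≤k.
r[1] = 2
r[2] = 7
r[3] = 9  (first piece 1, then r[2]=7)
r[4] = 14  (first piece 2, then r[2]=7)
r[5] = 16  (first piece 1, then r[4]=14)
r[6] = 21  (first piece 2, then r[4]=14)
r[7] = 23  (first piece 1, then r[6]=21)
r[8] = 28  (first piece 2, then r[6]=21)
r[9] = 30  (first piece 1, then r[8]=28)
r[10] = 35  (first piece 2, then r[8]=28)
One optimal cutting: 2 + 2 + 2 + 2 + 2 → $7 + $7 + $7 + $7 + $7 = $35.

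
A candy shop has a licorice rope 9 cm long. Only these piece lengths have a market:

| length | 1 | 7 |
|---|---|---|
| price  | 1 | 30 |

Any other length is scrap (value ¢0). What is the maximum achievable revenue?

32

Build r[k] bottom-up: r[k] = max over allowed piece i of (p[i] + r[k−i]).
r[1] = 1
r[2] = 2  (first piece 1, then r[1]=1)
r[3] = 3  (first piece 1, then r[2]=2)
r[4] = 4  (first piece 1, then r[3]=3)
r[5] = 5  (first piece 1, then r[4]=4)
r[6] = 6  (first piece 1, then r[5]=5)
r[7] = max(1+6, 30+0) = 30
r[8] = max(1+30, 30+1) = 31
r[9] = max(1+31, 30+2) = 32
One optimal cutting: 7 + 1 + 1 → ¢32.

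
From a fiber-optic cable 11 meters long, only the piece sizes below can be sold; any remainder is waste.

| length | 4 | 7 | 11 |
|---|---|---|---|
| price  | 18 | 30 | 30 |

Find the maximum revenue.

48

Build f[k] bottom-up: f[k] = max over allowed piece i of (p[i] + f[k−i]).
f[1] = 0
f[2] = 0
f[3] = 0
f[4] = 18
f[5] = 18
f[6] = 18
f[7] = max(18+0, 30+0) = 30
f[8] = max(18+18, 30+0) = 36
f[9] = max(18+18, 30+0) = 36
f[10] = max(18+18, 30+0) = 36
f[11] = max(18+30, 30+18, 30+0) = 48
One optimal cutting: 7 + 4 → $48.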